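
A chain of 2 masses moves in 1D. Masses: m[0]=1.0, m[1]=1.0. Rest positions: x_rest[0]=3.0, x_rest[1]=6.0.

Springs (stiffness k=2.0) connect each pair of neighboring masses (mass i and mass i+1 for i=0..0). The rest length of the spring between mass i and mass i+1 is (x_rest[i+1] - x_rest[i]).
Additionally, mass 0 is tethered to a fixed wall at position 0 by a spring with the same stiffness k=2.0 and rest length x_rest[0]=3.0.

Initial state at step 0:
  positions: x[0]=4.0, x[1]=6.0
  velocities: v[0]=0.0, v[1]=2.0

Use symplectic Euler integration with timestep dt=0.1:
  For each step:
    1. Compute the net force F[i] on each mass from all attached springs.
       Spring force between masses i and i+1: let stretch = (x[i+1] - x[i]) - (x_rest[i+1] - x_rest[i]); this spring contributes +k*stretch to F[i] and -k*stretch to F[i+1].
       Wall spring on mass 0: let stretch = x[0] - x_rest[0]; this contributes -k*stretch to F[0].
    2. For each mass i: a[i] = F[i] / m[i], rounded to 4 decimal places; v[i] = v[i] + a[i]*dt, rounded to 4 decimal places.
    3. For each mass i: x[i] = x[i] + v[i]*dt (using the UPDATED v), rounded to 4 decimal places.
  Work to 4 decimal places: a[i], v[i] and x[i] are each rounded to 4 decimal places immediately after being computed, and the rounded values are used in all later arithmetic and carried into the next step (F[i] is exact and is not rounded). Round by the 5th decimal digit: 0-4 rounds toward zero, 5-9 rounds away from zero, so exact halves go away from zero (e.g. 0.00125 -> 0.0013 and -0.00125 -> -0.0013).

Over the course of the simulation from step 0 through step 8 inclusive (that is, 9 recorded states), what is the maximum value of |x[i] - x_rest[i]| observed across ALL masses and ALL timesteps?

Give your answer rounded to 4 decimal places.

Step 0: x=[4.0000 6.0000] v=[0.0000 2.0000]
Step 1: x=[3.9600 6.2200] v=[-0.4000 2.2000]
Step 2: x=[3.8860 6.4548] v=[-0.7400 2.3480]
Step 3: x=[3.7857 6.6982] v=[-1.0034 2.4342]
Step 4: x=[3.6679 6.9434] v=[-1.1780 2.4517]
Step 5: x=[3.5423 7.1831] v=[-1.2565 2.3966]
Step 6: x=[3.4186 7.4099] v=[-1.2368 2.2684]
Step 7: x=[3.3064 7.6169] v=[-1.1223 2.0701]
Step 8: x=[3.2143 7.7977] v=[-0.9215 1.8080]
Max displacement = 1.7977

Answer: 1.7977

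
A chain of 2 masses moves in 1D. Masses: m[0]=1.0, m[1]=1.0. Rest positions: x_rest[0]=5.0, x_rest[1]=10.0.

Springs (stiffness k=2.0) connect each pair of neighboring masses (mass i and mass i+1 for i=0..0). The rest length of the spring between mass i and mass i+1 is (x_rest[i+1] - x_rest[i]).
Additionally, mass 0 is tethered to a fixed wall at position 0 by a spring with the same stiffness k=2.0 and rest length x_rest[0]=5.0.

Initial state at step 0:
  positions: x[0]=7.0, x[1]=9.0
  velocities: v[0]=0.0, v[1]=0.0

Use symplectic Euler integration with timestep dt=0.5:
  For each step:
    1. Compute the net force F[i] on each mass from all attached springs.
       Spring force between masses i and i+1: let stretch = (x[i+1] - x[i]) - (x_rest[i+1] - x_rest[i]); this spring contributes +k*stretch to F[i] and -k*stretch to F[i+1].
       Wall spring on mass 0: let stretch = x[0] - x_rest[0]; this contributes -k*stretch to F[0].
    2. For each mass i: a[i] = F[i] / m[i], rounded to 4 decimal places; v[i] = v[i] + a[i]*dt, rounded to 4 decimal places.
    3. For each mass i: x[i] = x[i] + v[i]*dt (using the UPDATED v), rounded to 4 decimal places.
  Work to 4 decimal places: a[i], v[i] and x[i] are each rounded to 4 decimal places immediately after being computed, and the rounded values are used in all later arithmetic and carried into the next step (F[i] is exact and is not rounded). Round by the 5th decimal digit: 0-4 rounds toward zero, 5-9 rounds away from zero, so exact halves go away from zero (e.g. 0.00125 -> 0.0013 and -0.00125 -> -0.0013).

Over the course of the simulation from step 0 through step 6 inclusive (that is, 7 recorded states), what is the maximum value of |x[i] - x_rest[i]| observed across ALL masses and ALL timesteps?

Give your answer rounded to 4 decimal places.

Step 0: x=[7.0000 9.0000] v=[0.0000 0.0000]
Step 1: x=[4.5000 10.5000] v=[-5.0000 3.0000]
Step 2: x=[2.7500 11.5000] v=[-3.5000 2.0000]
Step 3: x=[4.0000 10.6250] v=[2.5000 -1.7500]
Step 4: x=[6.5625 8.9375] v=[5.1250 -3.3750]
Step 5: x=[7.0313 8.5625] v=[0.9375 -0.7500]
Step 6: x=[4.7500 9.9219] v=[-4.5626 2.7188]
Max displacement = 2.2500

Answer: 2.2500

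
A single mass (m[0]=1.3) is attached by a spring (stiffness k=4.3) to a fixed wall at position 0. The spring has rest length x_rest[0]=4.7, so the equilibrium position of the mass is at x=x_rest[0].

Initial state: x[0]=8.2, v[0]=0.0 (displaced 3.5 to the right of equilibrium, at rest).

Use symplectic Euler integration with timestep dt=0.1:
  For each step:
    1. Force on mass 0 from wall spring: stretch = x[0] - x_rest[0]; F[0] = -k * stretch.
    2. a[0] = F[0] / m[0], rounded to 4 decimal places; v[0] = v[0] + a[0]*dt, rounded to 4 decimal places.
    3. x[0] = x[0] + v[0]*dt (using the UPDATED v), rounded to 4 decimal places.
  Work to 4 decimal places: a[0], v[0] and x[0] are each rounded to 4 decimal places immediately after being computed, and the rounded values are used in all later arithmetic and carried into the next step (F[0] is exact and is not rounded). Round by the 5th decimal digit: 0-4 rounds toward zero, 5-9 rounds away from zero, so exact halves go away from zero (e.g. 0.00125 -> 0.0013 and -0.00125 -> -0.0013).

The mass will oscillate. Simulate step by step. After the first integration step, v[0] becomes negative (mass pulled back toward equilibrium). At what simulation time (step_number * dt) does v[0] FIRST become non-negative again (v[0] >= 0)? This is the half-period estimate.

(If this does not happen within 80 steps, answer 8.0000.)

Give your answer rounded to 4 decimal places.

Step 0: x=[8.2000] v=[0.0000]
Step 1: x=[8.0842] v=[-1.1577]
Step 2: x=[7.8565] v=[-2.2771]
Step 3: x=[7.5244] v=[-3.3212]
Step 4: x=[7.0989] v=[-4.2554]
Step 5: x=[6.5940] v=[-5.0489]
Step 6: x=[6.0265] v=[-5.6754]
Step 7: x=[5.4151] v=[-6.1142]
Step 8: x=[4.7800] v=[-6.3507]
Step 9: x=[4.1423] v=[-6.3772]
Step 10: x=[3.5230] v=[-6.1927]
Step 11: x=[2.9427] v=[-5.8034]
Step 12: x=[2.4205] v=[-5.2221]
Step 13: x=[1.9737] v=[-4.4681]
Step 14: x=[1.6171] v=[-3.5663]
Step 15: x=[1.3624] v=[-2.5466]
Step 16: x=[1.2181] v=[-1.4426]
Step 17: x=[1.1890] v=[-0.2909]
Step 18: x=[1.2760] v=[0.8704]
First v>=0 after going negative at step 18, time=1.8000

Answer: 1.8000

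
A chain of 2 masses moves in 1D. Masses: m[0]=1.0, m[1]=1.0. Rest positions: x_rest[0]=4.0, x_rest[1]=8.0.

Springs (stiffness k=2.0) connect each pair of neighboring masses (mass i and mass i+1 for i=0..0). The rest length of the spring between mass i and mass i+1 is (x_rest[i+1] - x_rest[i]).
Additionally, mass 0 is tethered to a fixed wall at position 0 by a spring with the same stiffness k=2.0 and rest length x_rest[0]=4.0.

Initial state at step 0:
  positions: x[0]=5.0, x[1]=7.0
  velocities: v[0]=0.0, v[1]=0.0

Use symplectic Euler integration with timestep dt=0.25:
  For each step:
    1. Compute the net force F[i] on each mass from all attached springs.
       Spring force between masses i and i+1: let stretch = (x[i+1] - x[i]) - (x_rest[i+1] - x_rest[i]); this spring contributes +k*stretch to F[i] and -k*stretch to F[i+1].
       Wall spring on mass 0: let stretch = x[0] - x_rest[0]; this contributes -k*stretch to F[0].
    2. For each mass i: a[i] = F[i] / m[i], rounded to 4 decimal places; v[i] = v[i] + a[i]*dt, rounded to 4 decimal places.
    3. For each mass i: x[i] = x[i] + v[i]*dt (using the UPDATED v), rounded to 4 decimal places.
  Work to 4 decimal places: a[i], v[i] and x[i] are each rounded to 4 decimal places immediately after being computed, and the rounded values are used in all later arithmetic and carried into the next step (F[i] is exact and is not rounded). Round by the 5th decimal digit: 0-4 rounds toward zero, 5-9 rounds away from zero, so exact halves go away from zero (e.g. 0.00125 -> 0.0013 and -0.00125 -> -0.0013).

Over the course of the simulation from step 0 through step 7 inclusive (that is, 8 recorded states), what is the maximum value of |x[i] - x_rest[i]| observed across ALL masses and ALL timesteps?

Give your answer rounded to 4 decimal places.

Step 0: x=[5.0000 7.0000] v=[0.0000 0.0000]
Step 1: x=[4.6250 7.2500] v=[-1.5000 1.0000]
Step 2: x=[4.0000 7.6719] v=[-2.5000 1.6875]
Step 3: x=[3.3340 8.1348] v=[-2.6641 1.8516]
Step 4: x=[2.8513 8.4976] v=[-1.9307 1.4512]
Step 5: x=[2.7180 8.6546] v=[-0.5332 0.6281]
Step 6: x=[2.9870 8.5696] v=[1.0761 -0.3402]
Step 7: x=[3.5805 8.2867] v=[2.3739 -1.1315]
Max displacement = 1.2820

Answer: 1.2820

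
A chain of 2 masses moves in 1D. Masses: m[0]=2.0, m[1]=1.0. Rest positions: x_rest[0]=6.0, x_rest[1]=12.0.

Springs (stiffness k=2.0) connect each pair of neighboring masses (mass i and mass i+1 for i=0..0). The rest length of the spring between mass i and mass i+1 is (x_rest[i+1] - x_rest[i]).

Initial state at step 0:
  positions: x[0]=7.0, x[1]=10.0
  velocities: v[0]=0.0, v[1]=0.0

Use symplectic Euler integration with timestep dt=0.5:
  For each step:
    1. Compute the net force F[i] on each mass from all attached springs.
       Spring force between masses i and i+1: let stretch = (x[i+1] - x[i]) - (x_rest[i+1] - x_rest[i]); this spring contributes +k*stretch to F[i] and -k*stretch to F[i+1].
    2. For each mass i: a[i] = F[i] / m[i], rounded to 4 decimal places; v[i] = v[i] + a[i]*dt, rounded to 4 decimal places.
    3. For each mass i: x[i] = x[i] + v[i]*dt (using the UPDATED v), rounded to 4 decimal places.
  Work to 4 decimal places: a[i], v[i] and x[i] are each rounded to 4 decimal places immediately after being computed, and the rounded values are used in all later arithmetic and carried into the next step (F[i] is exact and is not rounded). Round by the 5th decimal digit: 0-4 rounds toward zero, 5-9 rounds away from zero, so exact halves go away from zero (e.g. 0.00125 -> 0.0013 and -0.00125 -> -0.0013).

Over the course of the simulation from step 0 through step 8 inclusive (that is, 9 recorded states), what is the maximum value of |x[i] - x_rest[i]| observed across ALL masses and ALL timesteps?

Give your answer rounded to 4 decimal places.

Answer: 2.2188

Derivation:
Step 0: x=[7.0000 10.0000] v=[0.0000 0.0000]
Step 1: x=[6.2500 11.5000] v=[-1.5000 3.0000]
Step 2: x=[5.3125 13.3750] v=[-1.8750 3.7500]
Step 3: x=[4.8906 14.2188] v=[-0.8438 1.6875]
Step 4: x=[5.3008 13.3985] v=[0.8203 -1.6407]
Step 5: x=[6.2354 11.5293] v=[1.8692 -3.7384]
Step 6: x=[6.9935 10.0132] v=[1.5162 -3.0323]
Step 7: x=[7.0066 9.9872] v=[0.0261 -0.0520]
Step 8: x=[6.2648 11.4709] v=[-1.4836 2.9674]
Max displacement = 2.2188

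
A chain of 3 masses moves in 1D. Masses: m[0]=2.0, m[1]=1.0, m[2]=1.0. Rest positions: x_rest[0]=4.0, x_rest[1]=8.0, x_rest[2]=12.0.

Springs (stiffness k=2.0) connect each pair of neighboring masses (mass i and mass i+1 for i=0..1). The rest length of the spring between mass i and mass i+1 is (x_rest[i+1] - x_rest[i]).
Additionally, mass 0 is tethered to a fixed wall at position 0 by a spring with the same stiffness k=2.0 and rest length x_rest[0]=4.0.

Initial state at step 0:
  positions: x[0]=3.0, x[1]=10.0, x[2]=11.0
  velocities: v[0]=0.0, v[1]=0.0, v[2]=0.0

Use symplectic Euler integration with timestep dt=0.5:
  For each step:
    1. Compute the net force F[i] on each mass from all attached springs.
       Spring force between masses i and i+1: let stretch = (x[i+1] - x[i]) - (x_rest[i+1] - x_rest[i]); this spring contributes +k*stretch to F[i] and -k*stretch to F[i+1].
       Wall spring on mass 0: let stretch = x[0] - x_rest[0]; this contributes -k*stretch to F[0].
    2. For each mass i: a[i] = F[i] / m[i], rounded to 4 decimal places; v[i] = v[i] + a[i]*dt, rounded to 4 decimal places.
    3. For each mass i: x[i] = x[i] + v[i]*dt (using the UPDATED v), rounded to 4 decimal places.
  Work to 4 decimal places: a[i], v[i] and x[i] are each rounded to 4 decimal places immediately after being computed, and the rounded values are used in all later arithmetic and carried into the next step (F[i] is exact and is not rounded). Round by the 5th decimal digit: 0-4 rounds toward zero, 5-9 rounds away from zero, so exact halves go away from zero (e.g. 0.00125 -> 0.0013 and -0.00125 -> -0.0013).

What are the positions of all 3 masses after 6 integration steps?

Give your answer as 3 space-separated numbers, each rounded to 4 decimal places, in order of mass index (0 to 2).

Step 0: x=[3.0000 10.0000 11.0000] v=[0.0000 0.0000 0.0000]
Step 1: x=[4.0000 7.0000 12.5000] v=[2.0000 -6.0000 3.0000]
Step 2: x=[4.7500 5.2500 13.2500] v=[1.5000 -3.5000 1.5000]
Step 3: x=[4.4375 7.2500 12.0000] v=[-0.6250 4.0000 -2.5000]
Step 4: x=[3.7188 10.2188 10.3750] v=[-1.4375 5.9375 -3.2500]
Step 5: x=[3.6954 10.0157 10.6719] v=[-0.0469 -0.4063 0.5938]
Step 6: x=[4.3282 6.9805 12.6407] v=[1.2656 -6.0704 3.9376]

Answer: 4.3282 6.9805 12.6407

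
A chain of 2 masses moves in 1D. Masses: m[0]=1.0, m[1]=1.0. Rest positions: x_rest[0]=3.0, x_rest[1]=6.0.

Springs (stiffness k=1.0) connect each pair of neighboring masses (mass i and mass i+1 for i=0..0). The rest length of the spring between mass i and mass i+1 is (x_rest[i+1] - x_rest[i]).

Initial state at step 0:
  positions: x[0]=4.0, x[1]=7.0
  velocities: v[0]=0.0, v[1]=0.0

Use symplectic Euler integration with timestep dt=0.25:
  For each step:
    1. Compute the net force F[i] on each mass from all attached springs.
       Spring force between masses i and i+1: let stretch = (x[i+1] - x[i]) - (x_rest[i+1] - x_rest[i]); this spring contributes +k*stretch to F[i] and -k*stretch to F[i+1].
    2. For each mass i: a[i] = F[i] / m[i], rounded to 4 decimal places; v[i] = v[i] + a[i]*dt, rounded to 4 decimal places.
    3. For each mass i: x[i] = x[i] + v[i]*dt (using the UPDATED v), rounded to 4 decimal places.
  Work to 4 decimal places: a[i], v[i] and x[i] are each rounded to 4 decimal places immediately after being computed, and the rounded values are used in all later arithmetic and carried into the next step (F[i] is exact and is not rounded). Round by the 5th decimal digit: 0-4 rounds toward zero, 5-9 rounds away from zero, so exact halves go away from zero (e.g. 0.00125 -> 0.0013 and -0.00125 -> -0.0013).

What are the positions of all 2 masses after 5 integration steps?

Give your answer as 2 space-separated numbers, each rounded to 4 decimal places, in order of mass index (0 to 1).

Step 0: x=[4.0000 7.0000] v=[0.0000 0.0000]
Step 1: x=[4.0000 7.0000] v=[0.0000 0.0000]
Step 2: x=[4.0000 7.0000] v=[0.0000 0.0000]
Step 3: x=[4.0000 7.0000] v=[0.0000 0.0000]
Step 4: x=[4.0000 7.0000] v=[0.0000 0.0000]
Step 5: x=[4.0000 7.0000] v=[0.0000 0.0000]

Answer: 4.0000 7.0000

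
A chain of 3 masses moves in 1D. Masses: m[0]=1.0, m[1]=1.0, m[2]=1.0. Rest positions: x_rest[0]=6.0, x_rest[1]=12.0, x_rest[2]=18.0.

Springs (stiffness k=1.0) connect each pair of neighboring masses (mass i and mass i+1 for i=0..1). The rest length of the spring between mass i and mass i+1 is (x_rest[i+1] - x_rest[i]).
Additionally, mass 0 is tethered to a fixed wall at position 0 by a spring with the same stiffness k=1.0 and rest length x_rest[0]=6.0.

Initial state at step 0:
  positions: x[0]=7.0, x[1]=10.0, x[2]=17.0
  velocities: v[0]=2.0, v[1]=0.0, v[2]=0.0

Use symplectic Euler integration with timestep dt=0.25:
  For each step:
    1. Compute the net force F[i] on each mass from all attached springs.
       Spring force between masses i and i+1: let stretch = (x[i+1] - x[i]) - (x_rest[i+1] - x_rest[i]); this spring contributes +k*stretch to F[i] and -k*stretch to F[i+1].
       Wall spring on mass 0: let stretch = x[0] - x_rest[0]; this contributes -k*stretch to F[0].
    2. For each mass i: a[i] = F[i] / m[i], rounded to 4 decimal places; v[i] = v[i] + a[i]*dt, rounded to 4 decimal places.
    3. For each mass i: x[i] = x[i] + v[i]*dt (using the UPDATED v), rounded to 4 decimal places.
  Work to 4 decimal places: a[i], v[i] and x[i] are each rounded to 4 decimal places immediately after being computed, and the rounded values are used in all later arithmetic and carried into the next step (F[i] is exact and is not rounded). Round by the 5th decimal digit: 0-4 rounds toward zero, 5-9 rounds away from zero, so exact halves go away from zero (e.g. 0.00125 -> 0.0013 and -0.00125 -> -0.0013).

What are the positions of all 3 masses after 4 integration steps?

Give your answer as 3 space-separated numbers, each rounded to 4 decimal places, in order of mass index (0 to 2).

Answer: 6.5736 12.0770 16.6492

Derivation:
Step 0: x=[7.0000 10.0000 17.0000] v=[2.0000 0.0000 0.0000]
Step 1: x=[7.2500 10.2500 16.9375] v=[1.0000 1.0000 -0.2500]
Step 2: x=[7.2344 10.7305 16.8320] v=[-0.0625 1.9219 -0.4219]
Step 3: x=[6.9851 11.3738 16.7202] v=[-0.9971 2.5733 -0.4473]
Step 4: x=[6.5736 12.0770 16.6492] v=[-1.6462 2.8127 -0.2839]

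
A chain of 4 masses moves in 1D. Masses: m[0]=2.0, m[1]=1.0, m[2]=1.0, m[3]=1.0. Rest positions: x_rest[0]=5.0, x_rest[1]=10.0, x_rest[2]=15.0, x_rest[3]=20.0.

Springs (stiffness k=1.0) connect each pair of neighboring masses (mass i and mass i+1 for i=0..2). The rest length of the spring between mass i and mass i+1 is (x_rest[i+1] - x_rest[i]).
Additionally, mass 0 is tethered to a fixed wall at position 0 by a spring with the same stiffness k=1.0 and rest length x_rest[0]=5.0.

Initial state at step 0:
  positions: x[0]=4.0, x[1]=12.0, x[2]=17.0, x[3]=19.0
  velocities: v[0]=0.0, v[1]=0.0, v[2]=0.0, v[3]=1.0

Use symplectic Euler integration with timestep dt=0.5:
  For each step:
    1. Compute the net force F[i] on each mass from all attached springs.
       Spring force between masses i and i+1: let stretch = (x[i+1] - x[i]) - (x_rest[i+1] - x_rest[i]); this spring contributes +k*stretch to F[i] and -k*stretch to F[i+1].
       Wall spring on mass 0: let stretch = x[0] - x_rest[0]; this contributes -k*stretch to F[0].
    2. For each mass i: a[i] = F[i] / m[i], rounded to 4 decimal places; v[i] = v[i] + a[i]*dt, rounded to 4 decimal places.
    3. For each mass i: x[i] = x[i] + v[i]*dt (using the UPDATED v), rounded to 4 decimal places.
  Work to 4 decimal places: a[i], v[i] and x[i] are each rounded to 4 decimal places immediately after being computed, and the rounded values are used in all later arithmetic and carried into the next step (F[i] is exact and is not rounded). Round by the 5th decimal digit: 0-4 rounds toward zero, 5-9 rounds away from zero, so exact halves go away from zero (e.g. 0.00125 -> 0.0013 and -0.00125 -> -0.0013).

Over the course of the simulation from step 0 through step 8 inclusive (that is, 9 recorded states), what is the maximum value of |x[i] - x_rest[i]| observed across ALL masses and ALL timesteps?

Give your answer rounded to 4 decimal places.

Step 0: x=[4.0000 12.0000 17.0000 19.0000] v=[0.0000 0.0000 0.0000 1.0000]
Step 1: x=[4.5000 11.2500 16.2500 20.2500] v=[1.0000 -1.5000 -1.5000 2.5000]
Step 2: x=[5.2813 10.0625 15.2500 21.7500] v=[1.5625 -2.3750 -2.0000 3.0000]
Step 3: x=[6.0001 8.9766 14.5781 22.8750] v=[1.4375 -2.1719 -1.3438 2.2500]
Step 4: x=[6.3409 8.5469 14.5801 23.1758] v=[0.6816 -0.8594 0.0039 0.6016]
Step 5: x=[6.1648 9.0740 15.2227 22.5777] v=[-0.3522 1.0542 1.2852 -1.1963]
Step 6: x=[5.5818 10.4110 16.1669 21.3908] v=[-1.1661 2.6740 1.8884 -2.3738]
Step 7: x=[4.9047 11.9797 16.9781 20.1479] v=[-1.3543 3.1374 1.6224 -2.4858]
Step 8: x=[4.4989 13.0293 17.3322 19.3626] v=[-0.8117 2.0991 0.7081 -1.5707]
Max displacement = 3.1758

Answer: 3.1758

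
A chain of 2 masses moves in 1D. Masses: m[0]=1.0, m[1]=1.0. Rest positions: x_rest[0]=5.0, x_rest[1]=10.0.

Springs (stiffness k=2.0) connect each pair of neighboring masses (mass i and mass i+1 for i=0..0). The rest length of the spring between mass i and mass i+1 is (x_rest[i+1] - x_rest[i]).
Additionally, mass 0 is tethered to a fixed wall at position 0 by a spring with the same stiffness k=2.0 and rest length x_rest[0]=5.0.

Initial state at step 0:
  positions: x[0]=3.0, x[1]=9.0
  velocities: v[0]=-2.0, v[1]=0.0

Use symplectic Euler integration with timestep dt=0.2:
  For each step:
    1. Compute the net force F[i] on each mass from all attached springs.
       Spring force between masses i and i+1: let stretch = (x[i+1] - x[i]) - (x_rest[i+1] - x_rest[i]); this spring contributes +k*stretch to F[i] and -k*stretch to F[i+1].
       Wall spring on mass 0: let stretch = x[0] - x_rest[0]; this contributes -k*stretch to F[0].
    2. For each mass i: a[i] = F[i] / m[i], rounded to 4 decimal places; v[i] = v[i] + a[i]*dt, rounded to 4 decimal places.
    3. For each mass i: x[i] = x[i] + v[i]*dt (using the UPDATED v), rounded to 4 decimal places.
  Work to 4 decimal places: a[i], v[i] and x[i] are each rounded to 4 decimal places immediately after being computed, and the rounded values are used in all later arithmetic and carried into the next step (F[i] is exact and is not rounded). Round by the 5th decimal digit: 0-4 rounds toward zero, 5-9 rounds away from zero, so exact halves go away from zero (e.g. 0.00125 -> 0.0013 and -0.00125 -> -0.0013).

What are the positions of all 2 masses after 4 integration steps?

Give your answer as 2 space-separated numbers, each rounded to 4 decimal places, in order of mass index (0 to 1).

Answer: 3.7564 8.2702

Derivation:
Step 0: x=[3.0000 9.0000] v=[-2.0000 0.0000]
Step 1: x=[2.8400 8.9200] v=[-0.8000 -0.4000]
Step 2: x=[2.9392 8.7536] v=[0.4960 -0.8320]
Step 3: x=[3.2684 8.5220] v=[1.6461 -1.1578]
Step 4: x=[3.7564 8.2702] v=[2.4402 -1.2592]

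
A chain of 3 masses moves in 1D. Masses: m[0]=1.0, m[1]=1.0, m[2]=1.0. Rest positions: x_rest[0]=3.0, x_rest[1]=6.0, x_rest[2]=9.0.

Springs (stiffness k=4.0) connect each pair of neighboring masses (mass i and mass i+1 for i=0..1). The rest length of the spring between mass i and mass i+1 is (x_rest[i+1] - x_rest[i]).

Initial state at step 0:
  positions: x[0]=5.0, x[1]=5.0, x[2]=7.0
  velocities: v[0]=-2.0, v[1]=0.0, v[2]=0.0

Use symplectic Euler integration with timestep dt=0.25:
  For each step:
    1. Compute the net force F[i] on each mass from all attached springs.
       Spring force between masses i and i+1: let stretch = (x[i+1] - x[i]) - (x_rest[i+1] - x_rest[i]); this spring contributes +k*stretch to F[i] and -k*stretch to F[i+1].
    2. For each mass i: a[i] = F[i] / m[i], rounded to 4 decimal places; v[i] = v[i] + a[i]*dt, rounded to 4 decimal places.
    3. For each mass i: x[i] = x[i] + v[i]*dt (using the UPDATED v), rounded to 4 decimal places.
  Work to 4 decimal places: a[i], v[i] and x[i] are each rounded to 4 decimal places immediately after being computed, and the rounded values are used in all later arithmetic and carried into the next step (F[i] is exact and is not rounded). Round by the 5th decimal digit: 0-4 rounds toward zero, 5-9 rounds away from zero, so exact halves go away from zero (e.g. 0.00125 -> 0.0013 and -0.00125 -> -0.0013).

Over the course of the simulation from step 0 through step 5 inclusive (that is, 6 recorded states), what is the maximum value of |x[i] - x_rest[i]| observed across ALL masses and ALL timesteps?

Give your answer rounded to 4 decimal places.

Step 0: x=[5.0000 5.0000 7.0000] v=[-2.0000 0.0000 0.0000]
Step 1: x=[3.7500 5.5000 7.2500] v=[-5.0000 2.0000 1.0000]
Step 2: x=[2.1875 6.0000 7.8125] v=[-6.2500 2.0000 2.2500]
Step 3: x=[0.8281 6.0000 8.6719] v=[-5.4375 0.0000 3.4375]
Step 4: x=[0.0117 5.3750 9.6133] v=[-3.2656 -2.5000 3.7656]
Step 5: x=[-0.2139 4.4688 10.2451] v=[-0.9023 -3.6250 2.5273]
Max displacement = 3.2139

Answer: 3.2139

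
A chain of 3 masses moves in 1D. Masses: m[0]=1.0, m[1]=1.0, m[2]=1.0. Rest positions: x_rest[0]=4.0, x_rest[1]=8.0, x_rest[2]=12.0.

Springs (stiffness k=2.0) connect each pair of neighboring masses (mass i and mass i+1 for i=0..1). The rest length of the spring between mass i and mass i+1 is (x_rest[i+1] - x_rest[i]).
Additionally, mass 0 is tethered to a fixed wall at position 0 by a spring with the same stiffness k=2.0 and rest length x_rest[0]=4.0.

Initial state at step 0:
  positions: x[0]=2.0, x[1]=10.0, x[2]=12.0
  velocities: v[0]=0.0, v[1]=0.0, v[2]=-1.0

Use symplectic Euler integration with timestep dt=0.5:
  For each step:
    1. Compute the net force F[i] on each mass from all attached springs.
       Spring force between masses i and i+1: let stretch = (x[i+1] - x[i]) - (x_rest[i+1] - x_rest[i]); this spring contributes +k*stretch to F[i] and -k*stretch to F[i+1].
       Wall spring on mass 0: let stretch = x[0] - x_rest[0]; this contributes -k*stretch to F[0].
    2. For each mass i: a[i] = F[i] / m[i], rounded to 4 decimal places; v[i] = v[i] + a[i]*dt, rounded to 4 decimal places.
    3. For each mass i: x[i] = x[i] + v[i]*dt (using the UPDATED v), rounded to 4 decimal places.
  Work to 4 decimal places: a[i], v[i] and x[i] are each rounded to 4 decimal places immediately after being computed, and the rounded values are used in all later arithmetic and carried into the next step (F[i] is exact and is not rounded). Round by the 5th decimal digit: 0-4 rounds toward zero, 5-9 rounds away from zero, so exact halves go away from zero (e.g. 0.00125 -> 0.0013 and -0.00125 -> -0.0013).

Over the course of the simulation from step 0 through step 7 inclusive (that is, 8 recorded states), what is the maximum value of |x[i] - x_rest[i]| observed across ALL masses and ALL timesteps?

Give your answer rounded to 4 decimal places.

Step 0: x=[2.0000 10.0000 12.0000] v=[0.0000 0.0000 -1.0000]
Step 1: x=[5.0000 7.0000 12.5000] v=[6.0000 -6.0000 1.0000]
Step 2: x=[6.5000 5.7500 12.2500] v=[3.0000 -2.5000 -0.5000]
Step 3: x=[4.3750 8.1250 10.7500] v=[-4.2500 4.7500 -3.0000]
Step 4: x=[1.9375 9.9375 9.9375] v=[-4.8750 3.6250 -1.6250]
Step 5: x=[2.5313 7.7500 11.1250] v=[1.1875 -4.3750 2.3750]
Step 6: x=[4.4688 4.6407 12.6250] v=[3.8749 -6.2187 3.0000]
Step 7: x=[4.2578 5.4376 12.1329] v=[-0.4220 1.5937 -0.9843]
Max displacement = 3.3593

Answer: 3.3593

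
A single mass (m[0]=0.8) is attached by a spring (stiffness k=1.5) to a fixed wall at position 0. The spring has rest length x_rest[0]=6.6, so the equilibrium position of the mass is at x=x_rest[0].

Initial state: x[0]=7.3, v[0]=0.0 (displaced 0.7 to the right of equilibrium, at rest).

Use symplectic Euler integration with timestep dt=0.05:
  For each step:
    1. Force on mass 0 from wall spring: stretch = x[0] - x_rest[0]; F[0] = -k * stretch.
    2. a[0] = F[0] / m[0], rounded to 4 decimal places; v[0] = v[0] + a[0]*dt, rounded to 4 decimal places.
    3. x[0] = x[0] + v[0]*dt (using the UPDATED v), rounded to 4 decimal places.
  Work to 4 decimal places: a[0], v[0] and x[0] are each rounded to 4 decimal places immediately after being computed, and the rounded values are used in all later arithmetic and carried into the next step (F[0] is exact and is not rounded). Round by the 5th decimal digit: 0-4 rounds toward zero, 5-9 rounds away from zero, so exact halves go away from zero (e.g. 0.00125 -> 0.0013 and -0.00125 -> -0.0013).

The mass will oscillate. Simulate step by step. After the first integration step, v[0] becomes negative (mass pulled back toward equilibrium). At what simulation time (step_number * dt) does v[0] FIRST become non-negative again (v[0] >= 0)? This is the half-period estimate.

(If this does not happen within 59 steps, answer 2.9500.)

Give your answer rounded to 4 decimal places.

Step 0: x=[7.3000] v=[0.0000]
Step 1: x=[7.2967] v=[-0.0656]
Step 2: x=[7.2902] v=[-0.1309]
Step 3: x=[7.2804] v=[-0.1956]
Step 4: x=[7.2674] v=[-0.2594]
Step 5: x=[7.2513] v=[-0.3220]
Step 6: x=[7.2321] v=[-0.3831]
Step 7: x=[7.2100] v=[-0.4424]
Step 8: x=[7.1850] v=[-0.4996]
Step 9: x=[7.1573] v=[-0.5544]
Step 10: x=[7.1270] v=[-0.6066]
Step 11: x=[7.0942] v=[-0.6560]
Step 12: x=[7.0591] v=[-0.7023]
Step 13: x=[7.0218] v=[-0.7453]
Step 14: x=[6.9826] v=[-0.7848]
Step 15: x=[6.9416] v=[-0.8207]
Step 16: x=[6.8990] v=[-0.8527]
Step 17: x=[6.8550] v=[-0.8807]
Step 18: x=[6.8098] v=[-0.9046]
Step 19: x=[6.7636] v=[-0.9243]
Step 20: x=[6.7166] v=[-0.9396]
Step 21: x=[6.6691] v=[-0.9505]
Step 22: x=[6.6213] v=[-0.9570]
Step 23: x=[6.5734] v=[-0.9590]
Step 24: x=[6.5256] v=[-0.9565]
Step 25: x=[6.4781] v=[-0.9495]
Step 26: x=[6.4312] v=[-0.9381]
Step 27: x=[6.3851] v=[-0.9223]
Step 28: x=[6.3400] v=[-0.9022]
Step 29: x=[6.2961] v=[-0.8778]
Step 30: x=[6.2536] v=[-0.8493]
Step 31: x=[6.2128] v=[-0.8168]
Step 32: x=[6.1738] v=[-0.7805]
Step 33: x=[6.1368] v=[-0.7405]
Step 34: x=[6.1019] v=[-0.6971]
Step 35: x=[6.0694] v=[-0.6504]
Step 36: x=[6.0394] v=[-0.6007]
Step 37: x=[6.0120] v=[-0.5481]
Step 38: x=[5.9874] v=[-0.4930]
Step 39: x=[5.9656] v=[-0.4356]
Step 40: x=[5.9468] v=[-0.3761]
Step 41: x=[5.9311] v=[-0.3149]
Step 42: x=[5.9185] v=[-0.2522]
Step 43: x=[5.9091] v=[-0.1883]
Step 44: x=[5.9029] v=[-0.1235]
Step 45: x=[5.9000] v=[-0.0581]
Step 46: x=[5.9004] v=[0.0075]
First v>=0 after going negative at step 46, time=2.3000

Answer: 2.3000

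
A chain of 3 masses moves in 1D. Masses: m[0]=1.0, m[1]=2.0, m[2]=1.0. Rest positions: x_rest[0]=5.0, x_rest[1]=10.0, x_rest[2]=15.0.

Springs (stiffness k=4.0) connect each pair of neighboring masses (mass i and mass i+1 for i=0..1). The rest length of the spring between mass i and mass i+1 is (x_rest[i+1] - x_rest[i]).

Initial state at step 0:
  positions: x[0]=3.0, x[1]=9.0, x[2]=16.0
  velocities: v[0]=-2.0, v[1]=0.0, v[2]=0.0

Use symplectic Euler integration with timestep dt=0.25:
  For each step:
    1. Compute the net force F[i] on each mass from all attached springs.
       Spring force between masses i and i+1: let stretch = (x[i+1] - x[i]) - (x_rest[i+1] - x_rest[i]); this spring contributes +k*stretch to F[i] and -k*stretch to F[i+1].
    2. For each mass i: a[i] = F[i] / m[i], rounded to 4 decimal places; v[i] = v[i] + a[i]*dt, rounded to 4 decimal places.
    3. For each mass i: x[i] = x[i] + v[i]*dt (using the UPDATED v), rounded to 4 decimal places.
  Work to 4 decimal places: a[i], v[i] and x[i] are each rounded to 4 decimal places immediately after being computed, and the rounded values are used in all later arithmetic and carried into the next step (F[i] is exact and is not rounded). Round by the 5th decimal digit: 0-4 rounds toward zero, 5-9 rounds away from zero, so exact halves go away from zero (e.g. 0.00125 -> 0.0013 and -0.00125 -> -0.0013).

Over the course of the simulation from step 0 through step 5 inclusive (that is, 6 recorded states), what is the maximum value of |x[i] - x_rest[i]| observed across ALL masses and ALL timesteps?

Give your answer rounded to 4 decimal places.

Step 0: x=[3.0000 9.0000 16.0000] v=[-2.0000 0.0000 0.0000]
Step 1: x=[2.7500 9.1250 15.5000] v=[-1.0000 0.5000 -2.0000]
Step 2: x=[2.8438 9.2500 14.6563] v=[0.3750 0.5000 -3.3750]
Step 3: x=[3.2891 9.2500 13.7110] v=[1.7812 0.0001 -3.7813]
Step 4: x=[3.9746 9.0625 12.9004] v=[2.7421 -0.7499 -3.2423]
Step 5: x=[4.6821 8.7188 12.3804] v=[2.8300 -1.3749 -2.0802]
Max displacement = 2.6196

Answer: 2.6196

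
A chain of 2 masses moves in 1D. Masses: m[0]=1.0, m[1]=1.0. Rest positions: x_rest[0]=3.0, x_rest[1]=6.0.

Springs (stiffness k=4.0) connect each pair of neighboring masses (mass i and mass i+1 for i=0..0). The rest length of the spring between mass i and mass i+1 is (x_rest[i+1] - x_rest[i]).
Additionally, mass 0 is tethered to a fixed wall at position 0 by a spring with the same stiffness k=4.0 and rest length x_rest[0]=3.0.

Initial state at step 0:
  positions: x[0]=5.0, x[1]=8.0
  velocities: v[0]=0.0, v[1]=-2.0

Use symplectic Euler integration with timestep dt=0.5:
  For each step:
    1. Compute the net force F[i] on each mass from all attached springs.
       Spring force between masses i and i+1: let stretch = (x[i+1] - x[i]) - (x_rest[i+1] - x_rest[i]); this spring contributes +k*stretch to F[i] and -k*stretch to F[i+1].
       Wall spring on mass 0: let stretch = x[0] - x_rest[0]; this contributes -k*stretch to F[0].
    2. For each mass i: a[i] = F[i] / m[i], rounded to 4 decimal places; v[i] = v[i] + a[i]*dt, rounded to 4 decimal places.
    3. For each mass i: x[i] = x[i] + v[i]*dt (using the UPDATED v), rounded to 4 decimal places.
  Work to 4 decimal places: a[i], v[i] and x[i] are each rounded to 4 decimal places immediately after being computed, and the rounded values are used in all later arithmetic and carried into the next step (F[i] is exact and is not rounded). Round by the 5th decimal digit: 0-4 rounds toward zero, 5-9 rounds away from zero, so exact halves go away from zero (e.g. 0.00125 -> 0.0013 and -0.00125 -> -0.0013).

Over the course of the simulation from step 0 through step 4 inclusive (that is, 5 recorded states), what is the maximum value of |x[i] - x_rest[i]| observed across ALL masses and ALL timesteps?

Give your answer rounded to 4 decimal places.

Answer: 3.0000

Derivation:
Step 0: x=[5.0000 8.0000] v=[0.0000 -2.0000]
Step 1: x=[3.0000 7.0000] v=[-4.0000 -2.0000]
Step 2: x=[2.0000 5.0000] v=[-2.0000 -4.0000]
Step 3: x=[2.0000 3.0000] v=[0.0000 -4.0000]
Step 4: x=[1.0000 3.0000] v=[-2.0000 0.0000]
Max displacement = 3.0000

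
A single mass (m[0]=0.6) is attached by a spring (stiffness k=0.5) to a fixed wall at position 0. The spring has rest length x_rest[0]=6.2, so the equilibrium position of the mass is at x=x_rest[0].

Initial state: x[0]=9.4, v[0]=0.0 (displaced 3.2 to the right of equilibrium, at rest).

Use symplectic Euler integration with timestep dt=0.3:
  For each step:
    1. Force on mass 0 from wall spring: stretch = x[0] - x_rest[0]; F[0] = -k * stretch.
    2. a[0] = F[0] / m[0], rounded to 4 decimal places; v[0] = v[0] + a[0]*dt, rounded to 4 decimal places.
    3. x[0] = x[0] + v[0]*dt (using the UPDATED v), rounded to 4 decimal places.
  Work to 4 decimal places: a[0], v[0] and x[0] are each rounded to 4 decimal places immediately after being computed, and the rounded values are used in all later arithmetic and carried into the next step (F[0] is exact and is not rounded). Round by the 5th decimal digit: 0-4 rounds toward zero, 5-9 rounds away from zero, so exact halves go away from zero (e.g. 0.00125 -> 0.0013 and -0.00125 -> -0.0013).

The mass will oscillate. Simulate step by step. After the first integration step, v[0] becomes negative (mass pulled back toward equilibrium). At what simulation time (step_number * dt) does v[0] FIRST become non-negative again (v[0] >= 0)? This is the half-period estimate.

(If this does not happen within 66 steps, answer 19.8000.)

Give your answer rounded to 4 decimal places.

Answer: 3.6000

Derivation:
Step 0: x=[9.4000] v=[0.0000]
Step 1: x=[9.1600] v=[-0.8000]
Step 2: x=[8.6980] v=[-1.5400]
Step 3: x=[8.0487] v=[-2.1645]
Step 4: x=[7.2607] v=[-2.6267]
Step 5: x=[6.3931] v=[-2.8919]
Step 6: x=[5.5110] v=[-2.9402]
Step 7: x=[4.6806] v=[-2.7679]
Step 8: x=[3.9642] v=[-2.3880]
Step 9: x=[3.4155] v=[-1.8290]
Step 10: x=[3.0756] v=[-1.1329]
Step 11: x=[2.9701] v=[-0.3518]
Step 12: x=[3.1068] v=[0.4557]
First v>=0 after going negative at step 12, time=3.6000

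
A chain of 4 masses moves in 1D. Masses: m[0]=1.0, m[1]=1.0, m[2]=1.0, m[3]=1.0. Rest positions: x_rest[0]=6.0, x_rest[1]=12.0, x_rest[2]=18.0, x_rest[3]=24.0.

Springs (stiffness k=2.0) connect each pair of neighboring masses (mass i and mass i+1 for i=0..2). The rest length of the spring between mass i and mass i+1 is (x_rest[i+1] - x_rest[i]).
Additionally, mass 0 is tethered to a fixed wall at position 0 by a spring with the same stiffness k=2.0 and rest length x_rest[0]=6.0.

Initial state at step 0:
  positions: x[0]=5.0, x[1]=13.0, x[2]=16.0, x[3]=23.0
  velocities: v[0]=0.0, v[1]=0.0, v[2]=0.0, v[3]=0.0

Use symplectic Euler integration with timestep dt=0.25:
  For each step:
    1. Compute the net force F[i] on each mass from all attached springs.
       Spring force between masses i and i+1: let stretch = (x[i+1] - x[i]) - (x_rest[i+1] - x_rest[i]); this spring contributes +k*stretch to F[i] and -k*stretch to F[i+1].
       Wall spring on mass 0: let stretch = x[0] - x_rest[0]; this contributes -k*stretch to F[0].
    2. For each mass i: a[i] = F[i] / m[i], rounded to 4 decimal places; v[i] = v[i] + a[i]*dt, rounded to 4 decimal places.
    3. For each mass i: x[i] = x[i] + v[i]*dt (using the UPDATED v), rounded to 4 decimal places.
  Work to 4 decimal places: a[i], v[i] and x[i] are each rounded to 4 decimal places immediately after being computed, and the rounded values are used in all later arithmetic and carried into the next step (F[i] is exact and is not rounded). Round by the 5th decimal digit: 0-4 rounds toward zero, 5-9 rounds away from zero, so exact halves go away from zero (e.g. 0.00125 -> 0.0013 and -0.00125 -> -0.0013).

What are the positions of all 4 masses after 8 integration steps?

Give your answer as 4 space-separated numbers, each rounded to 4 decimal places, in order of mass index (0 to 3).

Answer: 4.6938 12.5258 16.4620 24.2282

Derivation:
Step 0: x=[5.0000 13.0000 16.0000 23.0000] v=[0.0000 0.0000 0.0000 0.0000]
Step 1: x=[5.3750 12.3750 16.5000 22.8750] v=[1.5000 -2.5000 2.0000 -0.5000]
Step 2: x=[5.9531 11.3906 17.2813 22.7031] v=[2.3125 -3.9375 3.1250 -0.6875]
Step 3: x=[6.4668 10.4629 18.0040 22.6035] v=[2.0547 -3.7109 2.8906 -0.3984]
Step 4: x=[6.6717 9.9783 18.3590 22.6790] v=[0.8194 -1.9384 1.4198 0.3019]
Step 5: x=[6.4559 10.1280 18.2064 22.9645] v=[-0.8632 0.5987 -0.6106 1.1419]
Step 6: x=[5.8921 10.8285 17.6387 23.4052] v=[-2.2551 2.8019 -2.2708 1.7629]
Step 7: x=[5.2089 11.7632 16.9405 23.8751] v=[-2.7330 3.7388 -2.7927 1.8797]
Step 8: x=[4.6938 12.5258 16.4620 24.2282] v=[-2.0603 3.0503 -1.9141 1.4124]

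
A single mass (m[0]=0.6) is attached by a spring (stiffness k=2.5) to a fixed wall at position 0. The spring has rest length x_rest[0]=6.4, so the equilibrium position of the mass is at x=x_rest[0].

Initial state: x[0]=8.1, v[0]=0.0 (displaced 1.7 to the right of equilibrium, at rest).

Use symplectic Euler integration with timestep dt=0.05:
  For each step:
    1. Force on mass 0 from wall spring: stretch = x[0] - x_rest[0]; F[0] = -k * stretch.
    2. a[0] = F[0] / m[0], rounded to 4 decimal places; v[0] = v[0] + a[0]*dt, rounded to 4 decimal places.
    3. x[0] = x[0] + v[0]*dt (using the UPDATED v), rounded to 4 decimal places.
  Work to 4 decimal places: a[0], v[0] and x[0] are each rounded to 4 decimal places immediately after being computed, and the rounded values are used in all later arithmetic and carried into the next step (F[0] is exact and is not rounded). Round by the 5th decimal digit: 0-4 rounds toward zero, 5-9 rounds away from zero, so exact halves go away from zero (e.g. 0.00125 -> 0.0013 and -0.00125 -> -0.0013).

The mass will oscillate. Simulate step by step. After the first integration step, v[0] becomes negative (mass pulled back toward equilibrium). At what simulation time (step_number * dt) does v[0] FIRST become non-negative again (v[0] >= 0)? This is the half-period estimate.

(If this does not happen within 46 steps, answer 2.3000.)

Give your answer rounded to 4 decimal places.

Answer: 1.5500

Derivation:
Step 0: x=[8.1000] v=[0.0000]
Step 1: x=[8.0823] v=[-0.3542]
Step 2: x=[8.0471] v=[-0.7047]
Step 3: x=[7.9947] v=[-1.0478]
Step 4: x=[7.9257] v=[-1.3800]
Step 5: x=[7.8408] v=[-1.6979]
Step 6: x=[7.7409] v=[-1.9981]
Step 7: x=[7.6270] v=[-2.2775]
Step 8: x=[7.5003] v=[-2.5331]
Step 9: x=[7.3622] v=[-2.7623]
Step 10: x=[7.2141] v=[-2.9628]
Step 11: x=[7.0575] v=[-3.1324]
Step 12: x=[6.8940] v=[-3.2694]
Step 13: x=[6.7254] v=[-3.3723]
Step 14: x=[6.5534] v=[-3.4401]
Step 15: x=[6.3798] v=[-3.4721]
Step 16: x=[6.2064] v=[-3.4679]
Step 17: x=[6.0350] v=[-3.4276]
Step 18: x=[5.8674] v=[-3.3516]
Step 19: x=[5.7054] v=[-3.2406]
Step 20: x=[5.5506] v=[-3.0959]
Step 21: x=[5.4047] v=[-2.9189]
Step 22: x=[5.2691] v=[-2.7115]
Step 23: x=[5.1453] v=[-2.4759]
Step 24: x=[5.0346] v=[-2.2145]
Step 25: x=[4.9381] v=[-1.9300]
Step 26: x=[4.8568] v=[-1.6254]
Step 27: x=[4.7916] v=[-1.3039]
Step 28: x=[4.7432] v=[-0.9688]
Step 29: x=[4.7120] v=[-0.6236]
Step 30: x=[4.6984] v=[-0.2719]
Step 31: x=[4.7025] v=[0.0826]
First v>=0 after going negative at step 31, time=1.5500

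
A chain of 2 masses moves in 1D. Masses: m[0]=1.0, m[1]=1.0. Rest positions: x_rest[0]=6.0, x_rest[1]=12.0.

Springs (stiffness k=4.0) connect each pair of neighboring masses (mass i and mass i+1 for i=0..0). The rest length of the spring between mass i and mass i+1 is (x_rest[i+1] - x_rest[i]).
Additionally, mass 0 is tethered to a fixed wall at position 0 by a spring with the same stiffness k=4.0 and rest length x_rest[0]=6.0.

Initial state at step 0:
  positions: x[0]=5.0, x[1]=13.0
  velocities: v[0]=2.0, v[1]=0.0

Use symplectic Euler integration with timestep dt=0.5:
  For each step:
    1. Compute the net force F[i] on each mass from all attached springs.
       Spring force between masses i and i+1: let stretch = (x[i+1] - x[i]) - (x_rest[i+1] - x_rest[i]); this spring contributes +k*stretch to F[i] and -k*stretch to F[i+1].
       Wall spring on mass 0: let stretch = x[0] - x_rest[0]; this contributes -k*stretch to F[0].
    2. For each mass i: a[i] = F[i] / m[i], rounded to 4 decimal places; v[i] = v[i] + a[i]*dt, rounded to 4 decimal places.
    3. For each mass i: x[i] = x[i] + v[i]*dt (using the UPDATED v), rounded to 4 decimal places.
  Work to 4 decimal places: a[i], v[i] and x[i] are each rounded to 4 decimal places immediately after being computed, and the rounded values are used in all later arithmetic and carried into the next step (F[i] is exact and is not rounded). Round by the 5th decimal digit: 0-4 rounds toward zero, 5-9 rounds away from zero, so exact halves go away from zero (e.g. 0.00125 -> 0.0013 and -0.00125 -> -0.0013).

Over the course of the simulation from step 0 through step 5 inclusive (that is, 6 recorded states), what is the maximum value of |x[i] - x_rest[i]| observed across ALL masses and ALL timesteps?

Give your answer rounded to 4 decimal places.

Answer: 3.0000

Derivation:
Step 0: x=[5.0000 13.0000] v=[2.0000 0.0000]
Step 1: x=[9.0000 11.0000] v=[8.0000 -4.0000]
Step 2: x=[6.0000 13.0000] v=[-6.0000 4.0000]
Step 3: x=[4.0000 14.0000] v=[-4.0000 2.0000]
Step 4: x=[8.0000 11.0000] v=[8.0000 -6.0000]
Step 5: x=[7.0000 11.0000] v=[-2.0000 0.0000]
Max displacement = 3.0000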